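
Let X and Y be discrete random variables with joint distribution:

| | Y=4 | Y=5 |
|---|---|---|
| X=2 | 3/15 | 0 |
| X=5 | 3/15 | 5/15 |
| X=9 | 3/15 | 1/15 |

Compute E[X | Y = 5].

17/3

P(Y = 5) = 2/5.
Σ X·P over the event = 5·(5/15) + 9·(1/15) = 34/15.
E[X | Y = 5] = (34/15) / (2/5) = 17/3.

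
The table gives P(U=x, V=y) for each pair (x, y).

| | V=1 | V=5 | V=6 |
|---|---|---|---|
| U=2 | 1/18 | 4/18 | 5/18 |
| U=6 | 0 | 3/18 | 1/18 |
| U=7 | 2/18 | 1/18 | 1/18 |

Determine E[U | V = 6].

P(V = 6) = 7/18.
Σ U·P over the event = 2·(5/18) + 6·(1/18) + 7·(1/18) = 23/18.
E[U | V = 6] = (23/18) / (7/18) = 23/7.

23/7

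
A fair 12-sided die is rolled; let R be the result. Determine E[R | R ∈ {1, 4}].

P(R ∈ {1, 4}) = 1/6.
Σ over the event: 1·1/12 + 4·1/12 = 5/12.
E[R | R ∈ {1, 4}] = (5/12) / (1/6) = 5/2.

5/2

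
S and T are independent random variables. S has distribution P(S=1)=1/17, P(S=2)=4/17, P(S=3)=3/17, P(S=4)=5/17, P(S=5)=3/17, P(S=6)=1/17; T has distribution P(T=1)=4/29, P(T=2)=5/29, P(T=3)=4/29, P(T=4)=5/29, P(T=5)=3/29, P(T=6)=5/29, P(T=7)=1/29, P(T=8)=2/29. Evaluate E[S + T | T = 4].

127/17

P(T = 4) = 5/29.
Summing (S+T)·P(x,y) over outcomes with T = 4 gives 635/493.
E[S + T | T = 4] = (635/493) / (5/29) = 127/17.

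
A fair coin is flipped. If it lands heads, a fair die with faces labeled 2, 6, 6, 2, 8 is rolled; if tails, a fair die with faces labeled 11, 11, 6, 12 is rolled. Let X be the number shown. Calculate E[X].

E[X | heads] = (2+6+6+2+8)/5 = 24/5.
E[X | tails] = (11+11+6+12)/4 = 10.
By the law of total expectation,
E[X] = (1/2)·(24/5) + (1/2)·(10) = 37/5.

37/5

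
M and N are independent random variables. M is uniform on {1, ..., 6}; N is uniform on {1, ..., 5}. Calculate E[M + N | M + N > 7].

9

Outcomes with M + N > 7: (3,5), (4,4), (4,5), (5,3), (5,4), (5,5), (6,2), (6,3), (6,4), (6,5), each with probability 1/30.
E[M + N | M + N > 7] = (8 + 8 + 9 + 8 + 9 + 10 + 8 + 9 + 10 + 11) / 10 = 9.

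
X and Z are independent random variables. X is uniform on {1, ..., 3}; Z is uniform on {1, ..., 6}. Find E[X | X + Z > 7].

P(X + Z > 7) = 1/6.
Summing X·P(x,y) over outcomes with X + Z > 7 gives 4/9.
E[X | X + Z > 7] = (4/9) / (1/6) = 8/3.

8/3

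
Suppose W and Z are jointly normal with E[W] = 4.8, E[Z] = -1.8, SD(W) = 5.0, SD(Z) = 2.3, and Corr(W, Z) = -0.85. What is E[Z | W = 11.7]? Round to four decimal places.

-4.4979

For a bivariate normal, E[Z | W=x] = μ_Z + ρ·(σ_Z/σ_W)·(x − μ_W).
E[Z | W=11.7] = -1.8 + (-0.85)·(2.3/5.0)·(11.7 − (4.8)) = -1.8 + (-0.391)·(6.9) = -4.4979.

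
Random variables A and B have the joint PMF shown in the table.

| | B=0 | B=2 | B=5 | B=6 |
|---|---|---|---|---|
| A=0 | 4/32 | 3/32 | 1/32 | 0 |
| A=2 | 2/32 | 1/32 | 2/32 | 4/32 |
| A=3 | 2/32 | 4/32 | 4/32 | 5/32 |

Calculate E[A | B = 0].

P(B = 0) = 1/4.
Σ A·P over the event = 0·(4/32) + 2·(2/32) + 3·(2/32) = 5/16.
E[A | B = 0] = (5/16) / (1/4) = 5/4.

5/4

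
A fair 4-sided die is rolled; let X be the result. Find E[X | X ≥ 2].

Given X ≥ 2, X is equally likely to be any of {2, 3, 4}.
E[X | X ≥ 2] = (2 + 3 + 4) / 3 = 3.

3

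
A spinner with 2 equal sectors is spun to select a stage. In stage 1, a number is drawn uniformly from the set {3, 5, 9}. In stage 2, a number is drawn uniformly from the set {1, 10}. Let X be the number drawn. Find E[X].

67/12

E[X | stage 1] = (3+5+9)/3 = 17/3.
E[X | stage 2] = (1+10)/2 = 11/2.
By the law of total expectation,
E[X] = (1/2)·(17/3) + (1/2)·(11/2) = 67/12.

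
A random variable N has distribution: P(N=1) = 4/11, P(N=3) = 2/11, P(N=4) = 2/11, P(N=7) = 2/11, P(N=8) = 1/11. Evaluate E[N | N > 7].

P(N > 7) = 1/11.
Σ over the event: 8·1/11 = 8/11.
E[N | N > 7] = (8/11) / (1/11) = 8.

8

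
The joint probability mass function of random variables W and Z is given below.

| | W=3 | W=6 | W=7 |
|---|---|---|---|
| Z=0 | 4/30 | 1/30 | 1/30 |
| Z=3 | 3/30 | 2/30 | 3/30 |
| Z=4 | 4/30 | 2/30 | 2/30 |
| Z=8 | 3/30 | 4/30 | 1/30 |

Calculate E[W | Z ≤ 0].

P(Z ≤ 0) = 1/5.
Σ W·P over the event = 3·(4/30) + 6·(1/30) + 7·(1/30) = 5/6.
E[W | Z ≤ 0] = (5/6) / (1/5) = 25/6.

25/6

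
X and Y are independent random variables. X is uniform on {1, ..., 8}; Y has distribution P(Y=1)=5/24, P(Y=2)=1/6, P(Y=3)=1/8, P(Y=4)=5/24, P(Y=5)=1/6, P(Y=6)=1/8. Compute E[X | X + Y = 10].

115/19

P(X + Y = 10) = 19/192.
Summing X·P(x,y) over outcomes with X + Y = 10 gives 115/192.
E[X | X + Y = 10] = (115/192) / (19/192) = 115/19.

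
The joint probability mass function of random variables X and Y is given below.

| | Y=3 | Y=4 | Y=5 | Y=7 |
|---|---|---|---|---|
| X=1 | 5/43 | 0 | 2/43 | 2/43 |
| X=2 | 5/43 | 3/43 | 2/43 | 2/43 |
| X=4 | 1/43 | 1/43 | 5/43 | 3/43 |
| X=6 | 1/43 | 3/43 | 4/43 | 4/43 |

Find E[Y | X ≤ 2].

P(X ≤ 2) = 21/43.
Σ Y·P over the event = 3·(5/43) + 5·(2/43) + 7·(2/43) + 3·(5/43) + 4·(3/43) + 5·(2/43) + 7·(2/43) = 90/43.
E[Y | X ≤ 2] = (90/43) / (21/43) = 30/7.

30/7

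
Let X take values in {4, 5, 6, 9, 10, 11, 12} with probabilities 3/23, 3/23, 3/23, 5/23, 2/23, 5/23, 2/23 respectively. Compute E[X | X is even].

P(X is even) = 10/23.
Σ over the event: 4·3/23 + 6·3/23 + 10·2/23 + 12·2/23 = 74/23.
E[X | X is even] = (74/23) / (10/23) = 37/5.

37/5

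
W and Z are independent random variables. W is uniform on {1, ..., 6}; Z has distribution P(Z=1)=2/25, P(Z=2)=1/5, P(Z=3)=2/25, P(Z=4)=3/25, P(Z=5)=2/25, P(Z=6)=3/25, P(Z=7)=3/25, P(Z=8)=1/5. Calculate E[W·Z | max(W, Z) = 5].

P(max(W, Z) = 5) = 11/75.
Summing WZ·P(x,y) over outcomes with max(W, Z) = 5 gives 2.
E[W·Z | max(W, Z) = 5] = (2) / (11/75) = 150/11.

150/11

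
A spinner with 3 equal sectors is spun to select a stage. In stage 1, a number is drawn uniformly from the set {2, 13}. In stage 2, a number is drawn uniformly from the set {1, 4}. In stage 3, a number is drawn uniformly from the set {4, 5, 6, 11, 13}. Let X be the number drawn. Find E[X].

E[X | stage 1] = (2+13)/2 = 15/2.
E[X | stage 2] = (1+4)/2 = 5/2.
E[X | stage 3] = (4+5+6+11+13)/5 = 39/5.
By the law of total expectation,
E[X] = (1/3)·(15/2) + (1/3)·(5/2) + (1/3)·(39/5) = 89/15.

89/15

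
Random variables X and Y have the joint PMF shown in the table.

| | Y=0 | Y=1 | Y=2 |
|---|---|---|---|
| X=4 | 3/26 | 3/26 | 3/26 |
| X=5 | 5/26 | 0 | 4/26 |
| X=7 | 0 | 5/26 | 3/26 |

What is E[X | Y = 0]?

37/8

P(Y = 0) = 4/13.
Σ X·P over the event = 4·(3/26) + 5·(5/26) = 37/26.
E[X | Y = 0] = (37/26) / (4/13) = 37/8.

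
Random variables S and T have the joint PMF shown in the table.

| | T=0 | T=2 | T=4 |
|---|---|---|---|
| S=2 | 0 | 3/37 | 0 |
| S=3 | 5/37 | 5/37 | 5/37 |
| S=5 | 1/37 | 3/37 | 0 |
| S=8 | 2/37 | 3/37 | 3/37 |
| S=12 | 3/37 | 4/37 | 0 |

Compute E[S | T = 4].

P(T = 4) = 8/37.
Σ S·P over the event = 3·(5/37) + 8·(3/37) = 39/37.
E[S | T = 4] = (39/37) / (8/37) = 39/8.

39/8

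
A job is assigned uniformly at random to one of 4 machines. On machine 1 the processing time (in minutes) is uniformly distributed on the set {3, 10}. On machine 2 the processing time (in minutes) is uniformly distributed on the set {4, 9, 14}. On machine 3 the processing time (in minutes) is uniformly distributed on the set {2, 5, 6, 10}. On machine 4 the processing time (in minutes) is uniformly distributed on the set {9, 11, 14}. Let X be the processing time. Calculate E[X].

391/48

E[X | machine 1] = (3+10)/2 = 13/2.
E[X | machine 2] = (4+9+14)/3 = 9.
E[X | machine 3] = (2+5+6+10)/4 = 23/4.
E[X | machine 4] = (9+11+14)/3 = 34/3.
E[X] = (1/4)·(13/2) + (1/4)·(9) + (1/4)·(23/4) + (1/4)·(34/3) = 391/48.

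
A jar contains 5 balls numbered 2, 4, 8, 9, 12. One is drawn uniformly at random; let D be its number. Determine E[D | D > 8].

21/2

P(D > 8) = 2/5.
Σ over the event: 9·1/5 + 12·1/5 = 21/5.
E[D | D > 8] = (21/5) / (2/5) = 21/2.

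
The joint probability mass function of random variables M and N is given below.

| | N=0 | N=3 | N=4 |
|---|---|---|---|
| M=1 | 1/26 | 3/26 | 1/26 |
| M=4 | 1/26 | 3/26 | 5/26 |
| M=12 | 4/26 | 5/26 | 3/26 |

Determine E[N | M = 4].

29/9

P(M = 4) = 9/26.
Σ N·P over the event = 0·(1/26) + 3·(3/26) + 4·(5/26) = 29/26.
E[N | M = 4] = (29/26) / (9/26) = 29/9.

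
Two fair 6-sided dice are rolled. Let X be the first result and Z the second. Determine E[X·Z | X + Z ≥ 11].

P(X + Z ≥ 11) = 1/12.
Summing XZ·P(x,y) over outcomes with X + Z ≥ 11 gives 8/3.
E[X·Z | X + Z ≥ 11] = (8/3) / (1/12) = 32.

32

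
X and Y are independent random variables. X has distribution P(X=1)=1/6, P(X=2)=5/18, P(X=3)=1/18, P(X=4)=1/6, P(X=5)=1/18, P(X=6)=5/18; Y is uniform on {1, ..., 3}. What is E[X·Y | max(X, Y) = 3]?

57/11

P(max(X, Y) = 3) = 11/54.
Summing XY·P(x,y) over outcomes with max(X, Y) = 3 gives 19/18.
E[X·Y | max(X, Y) = 3] = (19/18) / (11/54) = 57/11.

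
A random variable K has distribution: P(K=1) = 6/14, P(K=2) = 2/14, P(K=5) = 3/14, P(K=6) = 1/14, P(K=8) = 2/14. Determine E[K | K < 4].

5/4

P(K < 4) = 4/7.
Σ over the event: 1·3/7 + 2·1/7 = 5/7.
E[K | K < 4] = (5/7) / (4/7) = 5/4.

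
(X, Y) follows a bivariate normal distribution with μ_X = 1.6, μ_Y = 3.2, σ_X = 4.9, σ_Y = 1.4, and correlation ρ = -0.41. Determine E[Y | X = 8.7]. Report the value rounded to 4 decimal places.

For a bivariate normal, E[Y | X=x] = μ_Y + ρ·(σ_Y/σ_X)·(x − μ_X).
E[Y | X=8.7] = 3.2 + (-0.41)·(1.4/4.9)·(8.7 − (1.6)) = 3.2 + (-0.11714)·(7.1) = 2.3683.

2.3683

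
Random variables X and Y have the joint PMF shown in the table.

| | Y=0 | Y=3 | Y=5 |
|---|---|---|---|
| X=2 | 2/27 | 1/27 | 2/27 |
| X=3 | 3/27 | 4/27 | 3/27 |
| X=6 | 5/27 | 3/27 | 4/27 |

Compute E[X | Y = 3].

4

P(Y = 3) = 8/27.
Summing X·P(X=x,Y=y) over the conditioning event gives 32/27.
E[X | Y = 3] = (32/27) / (8/27) = 4.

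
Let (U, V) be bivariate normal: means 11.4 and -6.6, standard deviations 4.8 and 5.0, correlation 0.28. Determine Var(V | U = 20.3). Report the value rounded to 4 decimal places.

The conditional variance in a bivariate normal is σ_V²(1 − ρ²), independent of x.
Var(V | U=20.3) = (5.0)²·(1 − (0.28)²) = 25·0.9216 = 23.0400.

23.0400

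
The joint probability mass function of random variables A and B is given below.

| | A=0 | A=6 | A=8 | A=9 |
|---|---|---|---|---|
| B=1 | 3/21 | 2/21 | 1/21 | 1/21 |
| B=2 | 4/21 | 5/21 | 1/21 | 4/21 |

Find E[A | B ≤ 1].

29/7

P(B ≤ 1) = 1/3.
Σ A·P over the event = 0·(3/21) + 6·(2/21) + 8·(1/21) + 9·(1/21) = 29/21.
E[A | B ≤ 1] = (29/21) / (1/3) = 29/7.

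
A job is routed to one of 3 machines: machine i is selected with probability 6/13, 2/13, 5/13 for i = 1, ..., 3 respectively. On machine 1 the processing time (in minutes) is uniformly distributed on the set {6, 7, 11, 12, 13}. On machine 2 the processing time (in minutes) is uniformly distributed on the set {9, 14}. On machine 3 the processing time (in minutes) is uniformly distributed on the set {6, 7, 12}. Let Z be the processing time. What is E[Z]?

1852/195

E[Z | machine 1] = (6+7+11+12+13)/5 = 49/5.
E[Z | machine 2] = (9+14)/2 = 23/2.
E[Z | machine 3] = (6+7+12)/3 = 25/3.
E[Z] = (6/13)·(49/5) + (2/13)·(23/2) + (5/13)·(25/3) = 1852/195.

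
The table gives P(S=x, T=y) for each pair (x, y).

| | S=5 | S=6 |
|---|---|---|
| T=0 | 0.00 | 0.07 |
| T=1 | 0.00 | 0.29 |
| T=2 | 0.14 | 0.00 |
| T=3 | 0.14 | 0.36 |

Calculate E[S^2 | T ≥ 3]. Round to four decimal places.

P(T ≥ 3) = 0.50.
Σ S^2·P over the event = 25·(0.14) + 36·(0.36) = 16.46.
E[S^2 | T ≥ 3] = (16.46) / (0.50) = 32.9200.

32.9200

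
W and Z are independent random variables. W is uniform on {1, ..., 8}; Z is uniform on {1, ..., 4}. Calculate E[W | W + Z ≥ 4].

140/29

P(W + Z ≥ 4) = 29/32.
Summing W·P(x,y) over outcomes with W + Z ≥ 4 gives 35/8.
E[W | W + Z ≥ 4] = (35/8) / (29/32) = 140/29.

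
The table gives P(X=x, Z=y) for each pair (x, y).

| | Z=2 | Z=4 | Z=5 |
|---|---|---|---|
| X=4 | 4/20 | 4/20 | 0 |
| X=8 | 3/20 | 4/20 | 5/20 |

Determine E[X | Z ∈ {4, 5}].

P(Z ∈ {4, 5}) = 13/20.
Summing X·P(X=x,Z=y) over the conditioning event gives 22/5.
E[X | Z ∈ {4, 5}] = (22/5) / (13/20) = 88/13.

88/13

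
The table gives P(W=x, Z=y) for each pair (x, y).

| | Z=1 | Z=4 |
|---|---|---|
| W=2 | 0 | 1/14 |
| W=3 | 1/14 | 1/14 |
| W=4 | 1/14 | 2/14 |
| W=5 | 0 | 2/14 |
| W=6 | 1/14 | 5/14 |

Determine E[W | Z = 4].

53/11

P(Z = 4) = 11/14.
Σ W·P over the event = 2·(1/14) + 3·(1/14) + 4·(2/14) + 5·(2/14) + 6·(5/14) = 53/14.
E[W | Z = 4] = (53/14) / (11/14) = 53/11.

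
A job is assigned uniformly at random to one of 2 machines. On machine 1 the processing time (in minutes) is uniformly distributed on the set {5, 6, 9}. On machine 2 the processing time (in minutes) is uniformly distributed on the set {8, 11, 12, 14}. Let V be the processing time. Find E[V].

E[V | machine 1] = (5+6+9)/3 = 20/3.
E[V | machine 2] = (8+11+12+14)/4 = 45/4.
E[V] = (1/2)·(20/3) + (1/2)·(45/4) = 215/24.

215/24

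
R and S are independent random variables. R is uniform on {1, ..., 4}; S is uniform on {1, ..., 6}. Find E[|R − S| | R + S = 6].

2

P(R + S = 6) = 1/6.
Summing |R−S|·P(x,y) over outcomes with R + S = 6 gives 1/3.
E[|R − S| | R + S = 6] = (1/3) / (1/6) = 2.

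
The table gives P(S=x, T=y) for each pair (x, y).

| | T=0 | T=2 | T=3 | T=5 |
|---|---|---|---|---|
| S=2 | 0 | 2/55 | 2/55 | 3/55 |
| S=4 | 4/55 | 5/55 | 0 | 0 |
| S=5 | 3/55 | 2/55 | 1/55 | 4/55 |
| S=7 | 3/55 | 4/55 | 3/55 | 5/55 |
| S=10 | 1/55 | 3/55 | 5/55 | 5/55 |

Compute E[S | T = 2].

P(T = 2) = 16/55.
Summing S·P(S=x,T=y) over the conditioning event gives 92/55.
E[S | T = 2] = (92/55) / (16/55) = 23/4.

23/4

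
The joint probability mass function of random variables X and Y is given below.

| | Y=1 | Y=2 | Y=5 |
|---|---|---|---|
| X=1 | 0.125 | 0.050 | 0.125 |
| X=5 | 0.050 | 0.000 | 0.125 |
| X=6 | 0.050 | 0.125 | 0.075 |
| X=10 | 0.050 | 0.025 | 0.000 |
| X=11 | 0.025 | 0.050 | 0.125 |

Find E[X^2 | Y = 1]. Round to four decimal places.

P(Y = 1) = 0.300.
Σ X^2·P over the event = 1·(0.125) + 25·(0.050) + 36·(0.050) + 100·(0.050) + 121·(0.025) = 11.200.
E[X^2 | Y = 1] = (11.200) / (0.300) = 37.3333.

37.3333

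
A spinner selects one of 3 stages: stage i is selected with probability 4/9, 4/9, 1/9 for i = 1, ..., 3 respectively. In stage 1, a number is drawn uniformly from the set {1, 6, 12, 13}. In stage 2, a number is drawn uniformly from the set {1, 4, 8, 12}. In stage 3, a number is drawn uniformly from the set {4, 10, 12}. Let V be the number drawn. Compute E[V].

197/27

E[V | stage 1] = (1+6+12+13)/4 = 8.
E[V | stage 2] = (1+4+8+12)/4 = 25/4.
E[V | stage 3] = (4+10+12)/3 = 26/3.
By the law of total expectation,
E[V] = (4/9)·(8) + (4/9)·(25/4) + (1/9)·(26/3) = 197/27.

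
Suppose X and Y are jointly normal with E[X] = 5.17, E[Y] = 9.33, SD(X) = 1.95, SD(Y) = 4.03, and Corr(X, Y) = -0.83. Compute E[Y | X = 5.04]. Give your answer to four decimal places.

The regression of Y on X has slope ρ·σ_Y/σ_X and passes through (μ_X, μ_Y).
E[Y | X=5.04] = 9.33 + (-0.83)·(4.03/1.95)·(5.04 − (5.17)) = 9.33 + (-1.7153)·(-0.13) = 9.5530.

9.5530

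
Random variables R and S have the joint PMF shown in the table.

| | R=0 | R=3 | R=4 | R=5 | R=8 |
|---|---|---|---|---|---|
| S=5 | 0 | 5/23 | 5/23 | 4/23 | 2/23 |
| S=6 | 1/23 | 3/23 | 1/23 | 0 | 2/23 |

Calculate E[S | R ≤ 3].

P(R ≤ 3) = 9/23.
Σ S·P over the event = 6·(1/23) + 5·(5/23) + 6·(3/23) = 49/23.
E[S | R ≤ 3] = (49/23) / (9/23) = 49/9.

49/9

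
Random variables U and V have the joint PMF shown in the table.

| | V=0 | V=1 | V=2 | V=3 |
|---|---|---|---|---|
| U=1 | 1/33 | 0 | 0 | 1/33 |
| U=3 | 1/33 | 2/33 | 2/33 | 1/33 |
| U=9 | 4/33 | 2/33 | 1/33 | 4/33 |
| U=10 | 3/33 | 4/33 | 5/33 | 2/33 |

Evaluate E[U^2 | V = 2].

P(V = 2) = 8/33.
Σ U^2·P over the event = 9·(2/33) + 81·(1/33) + 100·(5/33) = 599/33.
E[U^2 | V = 2] = (599/33) / (8/33) = 599/8.

599/8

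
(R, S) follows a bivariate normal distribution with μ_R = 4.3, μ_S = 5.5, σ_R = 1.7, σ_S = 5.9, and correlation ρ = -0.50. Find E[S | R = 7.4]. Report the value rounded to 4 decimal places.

The regression of S on R has slope ρ·σ_S/σ_R and passes through (μ_R, μ_S).
E[S | R=7.4] = 5.5 + (-0.50)·(5.9/1.7)·(7.4 − (4.3)) = 5.5 + (-1.7353)·(3.1) = 0.1206.

0.1206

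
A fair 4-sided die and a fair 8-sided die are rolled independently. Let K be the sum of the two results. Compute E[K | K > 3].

216/29

P(K > 3) = 29/32.
E[K | K > 3] = (27/4) / (29/32) = 216/29.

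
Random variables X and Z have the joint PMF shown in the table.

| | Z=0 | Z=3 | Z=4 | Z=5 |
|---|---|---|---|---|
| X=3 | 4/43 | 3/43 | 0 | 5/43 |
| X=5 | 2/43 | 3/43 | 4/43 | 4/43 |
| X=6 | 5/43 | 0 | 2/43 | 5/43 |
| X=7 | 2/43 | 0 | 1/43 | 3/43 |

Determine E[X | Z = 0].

66/13

P(Z = 0) = 13/43.
Σ X·P over the event = 3·(4/43) + 5·(2/43) + 6·(5/43) + 7·(2/43) = 66/43.
E[X | Z = 0] = (66/43) / (13/43) = 66/13.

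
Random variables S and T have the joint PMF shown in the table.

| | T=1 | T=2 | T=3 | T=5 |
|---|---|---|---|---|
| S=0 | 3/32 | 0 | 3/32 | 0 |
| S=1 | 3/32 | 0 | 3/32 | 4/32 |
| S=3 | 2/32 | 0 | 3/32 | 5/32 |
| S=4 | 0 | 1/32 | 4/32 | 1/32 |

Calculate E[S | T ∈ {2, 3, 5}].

P(T ∈ {2, 3, 5}) = 3/4.
Σ S·P over the event = 0·(3/32) + 1·(3/32) + 1·(4/32) + 3·(3/32) + 3·(5/32) + 4·(1/32) + 4·(4/32) + 4·(1/32) = 55/32.
E[S | T ∈ {2, 3, 5}] = (55/32) / (3/4) = 55/24.

55/24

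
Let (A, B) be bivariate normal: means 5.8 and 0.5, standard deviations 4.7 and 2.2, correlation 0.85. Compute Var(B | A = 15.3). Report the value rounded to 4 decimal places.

For a bivariate normal, Var(B | A=x) = σ_B²(1 − ρ²).
Var(B | A=15.3) = (2.2)²·(1 − (0.85)²) = 4.84·0.2775 = 1.3431.

1.3431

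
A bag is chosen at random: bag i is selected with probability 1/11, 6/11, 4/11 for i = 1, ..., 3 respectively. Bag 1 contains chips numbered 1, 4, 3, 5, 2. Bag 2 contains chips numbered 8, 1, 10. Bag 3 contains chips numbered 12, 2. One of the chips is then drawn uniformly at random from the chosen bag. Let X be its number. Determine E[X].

69/11

E[X | bag 1] = (1+4+3+5+2)/5 = 3.
E[X | bag 2] = (8+1+10)/3 = 19/3.
E[X | bag 3] = (12+2)/2 = 7.
By the law of total expectation,
E[X] = (1/11)·(3) + (6/11)·(19/3) + (4/11)·(7) = 69/11.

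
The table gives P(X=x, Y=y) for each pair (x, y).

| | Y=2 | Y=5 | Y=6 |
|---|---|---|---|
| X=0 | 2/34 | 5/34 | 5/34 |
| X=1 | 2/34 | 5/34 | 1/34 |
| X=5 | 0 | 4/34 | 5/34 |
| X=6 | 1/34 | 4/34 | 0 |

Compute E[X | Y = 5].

49/18

P(Y = 5) = 9/17.
Summing X·P(X=x,Y=y) over the conditioning event gives 49/34.
E[X | Y = 5] = (49/34) / (9/17) = 49/18.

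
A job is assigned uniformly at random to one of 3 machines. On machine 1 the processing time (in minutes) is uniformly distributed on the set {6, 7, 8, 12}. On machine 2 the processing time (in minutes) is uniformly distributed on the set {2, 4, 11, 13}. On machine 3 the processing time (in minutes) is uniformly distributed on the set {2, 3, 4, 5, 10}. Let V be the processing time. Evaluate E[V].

E[V | machine 1] = (6+7+8+12)/4 = 33/4.
E[V | machine 2] = (2+4+11+13)/4 = 15/2.
E[V | machine 3] = (2+3+4+5+10)/5 = 24/5.
E[V] = (1/3)·(33/4) + (1/3)·(15/2) + (1/3)·(24/5) = 137/20.

137/20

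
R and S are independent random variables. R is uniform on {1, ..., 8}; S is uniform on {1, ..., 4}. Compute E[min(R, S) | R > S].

P(R > S) = 11/16.
Summing min(R,S)·P(x,y) over outcomes with R > S gives 25/16.
E[min(R, S) | R > S] = (25/16) / (11/16) = 25/11.

25/11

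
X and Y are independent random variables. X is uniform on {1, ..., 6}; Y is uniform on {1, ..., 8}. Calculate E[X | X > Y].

P(X > Y) = 5/16.
Summing X·P(x,y) over outcomes with X > Y gives 35/24.
E[X | X > Y] = (35/24) / (5/16) = 14/3.

14/3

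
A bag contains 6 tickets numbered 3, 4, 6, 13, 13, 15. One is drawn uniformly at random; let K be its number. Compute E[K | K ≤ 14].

39/5

P(K ≤ 14) = 5/6.
Σ over the event: 3·1/6 + 4·1/6 + 6·1/6 + 13·1/3 = 13/2.
E[K | K ≤ 14] = (13/2) / (5/6) = 39/5.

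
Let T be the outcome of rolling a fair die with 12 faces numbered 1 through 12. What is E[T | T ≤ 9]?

Given T ≤ 9, T is equally likely to be any of {1, 2, 3, 4, 5, 6, 7, 8, 9}.
E[T | T ≤ 9] = (1 + 2 + 3 + 4 + 5 + 6 + 7 + 8 + 9) / 9 = 5.

5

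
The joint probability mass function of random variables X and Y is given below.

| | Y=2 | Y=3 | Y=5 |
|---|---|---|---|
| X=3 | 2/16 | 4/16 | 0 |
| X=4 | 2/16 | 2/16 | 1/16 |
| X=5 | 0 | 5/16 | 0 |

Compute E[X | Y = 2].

7/2

P(Y = 2) = 1/4.
Σ X·P over the event = 3·(2/16) + 4·(2/16) = 7/8.
E[X | Y = 2] = (7/8) / (1/4) = 7/2.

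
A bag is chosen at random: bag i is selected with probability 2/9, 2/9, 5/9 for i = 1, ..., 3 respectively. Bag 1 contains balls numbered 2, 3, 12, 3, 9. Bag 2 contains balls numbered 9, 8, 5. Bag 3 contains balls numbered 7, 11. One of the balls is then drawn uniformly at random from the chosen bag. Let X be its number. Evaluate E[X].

E[X | bag 1] = (2+3+12+3+9)/5 = 29/5.
E[X | bag 2] = (9+8+5)/3 = 22/3.
E[X | bag 3] = (7+11)/2 = 9.
E[X] = (2/9)·(29/5) + (2/9)·(22/3) + (5/9)·(9) = 1069/135.

1069/135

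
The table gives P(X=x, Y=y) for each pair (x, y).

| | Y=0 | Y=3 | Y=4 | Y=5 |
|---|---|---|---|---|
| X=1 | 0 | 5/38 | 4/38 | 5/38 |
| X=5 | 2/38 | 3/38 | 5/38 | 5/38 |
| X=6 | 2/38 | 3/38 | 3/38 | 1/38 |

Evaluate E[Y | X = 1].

P(X = 1) = 7/19.
Σ Y·P over the event = 3·(5/38) + 4·(4/38) + 5·(5/38) = 28/19.
E[Y | X = 1] = (28/19) / (7/19) = 4.

4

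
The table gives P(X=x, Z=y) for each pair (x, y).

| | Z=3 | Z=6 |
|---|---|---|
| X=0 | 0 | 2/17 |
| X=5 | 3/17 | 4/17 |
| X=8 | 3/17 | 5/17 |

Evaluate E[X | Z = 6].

P(Z = 6) = 11/17.
Σ X·P over the event = 0·(2/17) + 5·(4/17) + 8·(5/17) = 60/17.
E[X | Z = 6] = (60/17) / (11/17) = 60/11.

60/11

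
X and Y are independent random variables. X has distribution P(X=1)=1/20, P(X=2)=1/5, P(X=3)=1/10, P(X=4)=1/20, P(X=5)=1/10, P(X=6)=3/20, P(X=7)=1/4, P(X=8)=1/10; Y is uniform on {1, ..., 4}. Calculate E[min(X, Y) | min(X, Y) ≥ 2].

P(min(X, Y) ≥ 2) = 57/80.
Summing min(X,Y)·P(x,y) over outcomes with min(X, Y) ≥ 2 gives 157/80.
E[min(X, Y) | min(X, Y) ≥ 2] = (157/80) / (57/80) = 157/57.

157/57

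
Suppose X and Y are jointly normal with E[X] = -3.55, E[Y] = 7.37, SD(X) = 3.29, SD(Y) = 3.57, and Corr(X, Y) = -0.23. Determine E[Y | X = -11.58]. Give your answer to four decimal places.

For a bivariate normal, E[Y | X=x] = μ_Y + ρ·(σ_Y/σ_X)·(x − μ_X).
E[Y | X=-11.58] = 7.37 + (-0.23)·(3.57/3.29)·(-11.58 − (-3.55)) = 7.37 + (-0.249574)·(-8.03) = 9.3741.

9.3741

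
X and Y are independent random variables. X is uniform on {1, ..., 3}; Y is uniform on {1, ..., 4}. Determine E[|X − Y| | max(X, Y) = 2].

2/3

Outcomes with max(X, Y) = 2: (1,2), (2,1), (2,2), each with probability 1/12.
E[|X − Y| | max(X, Y) = 2] = (1 + 1 + 0) / 3 = 2/3.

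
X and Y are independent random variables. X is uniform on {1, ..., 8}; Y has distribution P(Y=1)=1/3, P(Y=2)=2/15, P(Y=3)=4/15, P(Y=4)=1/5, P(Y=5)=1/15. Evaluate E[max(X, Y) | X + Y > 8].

263/38

P(X + Y > 8) = 19/60.
Summing max(X,Y)·P(x,y) over outcomes with X + Y > 8 gives 263/120.
E[max(X, Y) | X + Y > 8] = (263/120) / (19/60) = 263/38.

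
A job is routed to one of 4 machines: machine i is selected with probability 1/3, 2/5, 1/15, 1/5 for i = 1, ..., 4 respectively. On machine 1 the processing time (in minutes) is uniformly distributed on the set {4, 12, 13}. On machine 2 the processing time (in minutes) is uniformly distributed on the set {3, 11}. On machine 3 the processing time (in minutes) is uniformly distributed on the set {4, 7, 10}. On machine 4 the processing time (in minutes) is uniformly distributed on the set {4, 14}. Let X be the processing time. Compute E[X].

373/45

E[X | machine 1] = (4+12+13)/3 = 29/3.
E[X | machine 2] = (3+11)/2 = 7.
E[X | machine 3] = (4+7+10)/3 = 7.
E[X | machine 4] = (4+14)/2 = 9.
By the law of total expectation,
E[X] = (1/3)·(29/3) + (2/5)·(7) + (1/15)·(7) + (1/5)·(9) = 373/45.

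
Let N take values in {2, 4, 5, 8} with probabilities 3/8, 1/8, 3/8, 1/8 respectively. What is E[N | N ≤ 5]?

25/7

P(N ≤ 5) = 7/8.
Σ over the event: 2·3/8 + 4·1/8 + 5·3/8 = 25/8.
E[N | N ≤ 5] = (25/8) / (7/8) = 25/7.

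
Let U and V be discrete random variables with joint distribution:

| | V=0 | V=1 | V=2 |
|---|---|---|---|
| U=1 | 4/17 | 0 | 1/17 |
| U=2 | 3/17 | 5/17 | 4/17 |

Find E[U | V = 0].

P(V = 0) = 7/17.
Σ U·P over the event = 1·(4/17) + 2·(3/17) = 10/17.
E[U | V = 0] = (10/17) / (7/17) = 10/7.

10/7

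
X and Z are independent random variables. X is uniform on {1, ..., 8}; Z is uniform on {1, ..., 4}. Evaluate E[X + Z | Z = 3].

Outcomes with Z = 3: (1,3), (2,3), (3,3), (4,3), (5,3), (6,3), (7,3), (8,3), each with probability 1/32.
E[X + Z | Z = 3] = (4 + 5 + 6 + 7 + 8 + 9 + 10 + 11) / 8 = 15/2.

15/2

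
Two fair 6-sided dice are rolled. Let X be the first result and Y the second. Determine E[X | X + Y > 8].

5

Outcomes with X + Y > 8: (3,6), (4,5), (4,6), (5,4), (5,5), (5,6), (6,3), (6,4), (6,5), (6,6), each with probability 1/36.
E[X | X + Y > 8] = (3 + 4 + 4 + 5 + 5 + 5 + 6 + 6 + 6 + 6) / 10 = 5.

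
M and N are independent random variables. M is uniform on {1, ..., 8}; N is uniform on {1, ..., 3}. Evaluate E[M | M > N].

P(M > N) = 3/4.
Summing M·P(x,y) over outcomes with M > N gives 49/12.
E[M | M > N] = (49/12) / (3/4) = 49/9.

49/9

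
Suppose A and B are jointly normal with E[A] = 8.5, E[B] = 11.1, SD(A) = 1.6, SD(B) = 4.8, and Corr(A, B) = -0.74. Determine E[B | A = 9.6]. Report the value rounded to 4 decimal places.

8.6580

E[B | A=x] = μ_B + ρ(σ_B/σ_A)(x − μ_A) for jointly normal variables.
E[B | A=9.6] = 11.1 + (-0.74)·(4.8/1.6)·(9.6 − (8.5)) = 11.1 + (-2.22)·(1.1) = 8.6580.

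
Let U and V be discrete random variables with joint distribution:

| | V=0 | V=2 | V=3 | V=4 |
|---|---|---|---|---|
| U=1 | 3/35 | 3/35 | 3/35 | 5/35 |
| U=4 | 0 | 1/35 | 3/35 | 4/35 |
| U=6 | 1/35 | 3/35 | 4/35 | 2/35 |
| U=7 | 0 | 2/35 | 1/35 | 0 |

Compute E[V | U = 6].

13/5

P(U = 6) = 2/7.
Σ V·P over the event = 0·(1/35) + 2·(3/35) + 3·(4/35) + 4·(2/35) = 26/35.
E[V | U = 6] = (26/35) / (2/7) = 13/5.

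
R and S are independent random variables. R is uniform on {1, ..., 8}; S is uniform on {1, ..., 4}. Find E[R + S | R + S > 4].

P(R + S > 4) = 13/16.
Summing (R+S)·P(x,y) over outcomes with R + S > 4 gives 51/8.
E[R + S | R + S > 4] = (51/8) / (13/16) = 102/13.

102/13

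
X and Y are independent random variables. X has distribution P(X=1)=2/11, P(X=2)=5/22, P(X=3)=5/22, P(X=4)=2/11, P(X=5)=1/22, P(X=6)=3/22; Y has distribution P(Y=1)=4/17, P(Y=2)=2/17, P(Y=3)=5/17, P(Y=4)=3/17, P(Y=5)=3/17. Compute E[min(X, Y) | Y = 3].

53/22

P(Y = 3) = 5/17.
Summing min(X,Y)·P(x,y) over outcomes with Y = 3 gives 265/374.
E[min(X, Y) | Y = 3] = (265/374) / (5/17) = 53/22.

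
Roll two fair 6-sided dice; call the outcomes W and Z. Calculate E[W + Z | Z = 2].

11/2

Outcomes with Z = 2: (1,2), (2,2), (3,2), (4,2), (5,2), (6,2), each with probability 1/36.
E[W + Z | Z = 2] = (3 + 4 + 5 + 6 + 7 + 8) / 6 = 11/2.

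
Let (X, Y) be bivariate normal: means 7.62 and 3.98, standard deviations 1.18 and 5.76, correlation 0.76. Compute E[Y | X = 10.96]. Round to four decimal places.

16.3708

The regression of Y on X has slope ρ·σ_Y/σ_X and passes through (μ_X, μ_Y).
E[Y | X=10.96] = 3.98 + (0.76)·(5.76/1.18)·(10.96 − (7.62)) = 3.98 + (3.70983)·(3.34) = 16.3708.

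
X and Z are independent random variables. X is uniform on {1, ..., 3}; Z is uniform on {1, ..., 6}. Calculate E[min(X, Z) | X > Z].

4/3

Outcomes with X > Z: (2,1), (3,1), (3,2), each with probability 1/18.
E[min(X, Z) | X > Z] = (1 + 1 + 2) / 3 = 4/3.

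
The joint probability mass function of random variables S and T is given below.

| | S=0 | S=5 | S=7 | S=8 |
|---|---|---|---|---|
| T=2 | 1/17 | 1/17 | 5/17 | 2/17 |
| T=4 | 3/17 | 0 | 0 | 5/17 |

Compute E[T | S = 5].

2

P(S = 5) = 1/17.
Σ T·P over the event = 2·(1/17) = 2/17.
E[T | S = 5] = (2/17) / (1/17) = 2.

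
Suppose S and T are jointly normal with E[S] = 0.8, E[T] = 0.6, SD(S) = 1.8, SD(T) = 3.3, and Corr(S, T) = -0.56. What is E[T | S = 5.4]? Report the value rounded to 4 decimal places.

-4.1227

The regression of T on S has slope ρ·σ_T/σ_S and passes through (μ_S, μ_T).
E[T | S=5.4] = 0.6 + (-0.56)·(3.3/1.8)·(5.4 − (0.8)) = 0.6 + (-1.02667)·(4.6) = -4.1227.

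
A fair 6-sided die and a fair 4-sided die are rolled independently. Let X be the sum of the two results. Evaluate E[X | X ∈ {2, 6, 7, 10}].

32/5

P(X ∈ {2, 6, 7, 10}) = 5/12.
Σ over the event: 2·1/24 + 6·1/6 + 7·1/6 + 10·1/24 = 8/3.
E[X | X ∈ {2, 6, 7, 10}] = (8/3) / (5/12) = 32/5.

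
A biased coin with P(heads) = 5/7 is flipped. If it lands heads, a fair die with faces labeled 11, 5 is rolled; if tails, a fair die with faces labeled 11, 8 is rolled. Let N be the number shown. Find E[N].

E[N | heads] = (11+5)/2 = 8.
E[N | tails] = (11+8)/2 = 19/2.
By the law of total expectation,
E[N] = (5/7)·(8) + (2/7)·(19/2) = 59/7.

59/7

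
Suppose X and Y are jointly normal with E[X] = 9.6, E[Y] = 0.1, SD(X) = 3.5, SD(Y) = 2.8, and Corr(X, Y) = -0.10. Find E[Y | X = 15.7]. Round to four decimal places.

For a bivariate normal, E[Y | X=x] = μ_Y + ρ·(σ_Y/σ_X)·(x − μ_X).
E[Y | X=15.7] = 0.1 + (-0.10)·(2.8/3.5)·(15.7 − (9.6)) = 0.1 + (-0.08)·(6.1) = -0.3880.

-0.3880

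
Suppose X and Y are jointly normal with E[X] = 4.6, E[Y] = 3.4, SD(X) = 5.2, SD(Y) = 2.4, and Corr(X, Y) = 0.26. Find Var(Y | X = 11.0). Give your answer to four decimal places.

Var(Y | X=x) = (1 − ρ²)·σ_Y².
Var(Y | X=11.0) = (2.4)²·(1 − (0.26)²) = 5.76·0.9324 = 5.3706.

5.3706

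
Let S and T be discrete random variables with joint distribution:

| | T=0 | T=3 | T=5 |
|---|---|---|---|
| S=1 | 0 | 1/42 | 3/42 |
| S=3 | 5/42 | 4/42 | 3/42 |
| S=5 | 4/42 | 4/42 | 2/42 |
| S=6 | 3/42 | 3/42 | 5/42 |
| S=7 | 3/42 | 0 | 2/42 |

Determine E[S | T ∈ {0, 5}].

P(T ∈ {0, 5}) = 5/7.
Summing S·P(S=x,T=y) over the conditioning event gives 10/3.
E[S | T ∈ {0, 5}] = (10/3) / (5/7) = 14/3.

14/3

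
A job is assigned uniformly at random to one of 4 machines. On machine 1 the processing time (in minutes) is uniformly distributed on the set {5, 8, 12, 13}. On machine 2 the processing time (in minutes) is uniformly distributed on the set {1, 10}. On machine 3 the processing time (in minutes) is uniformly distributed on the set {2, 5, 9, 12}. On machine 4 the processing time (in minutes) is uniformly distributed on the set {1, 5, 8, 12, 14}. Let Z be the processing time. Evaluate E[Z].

E[Z | machine 1] = (5+8+12+13)/4 = 19/2.
E[Z | machine 2] = (1+10)/2 = 11/2.
E[Z | machine 3] = (2+5+9+12)/4 = 7.
E[Z | machine 4] = (1+5+8+12+14)/5 = 8.
By the law of total expectation,
E[Z] = (1/4)·(19/2) + (1/4)·(11/2) + (1/4)·(7) + (1/4)·(8) = 15/2.

15/2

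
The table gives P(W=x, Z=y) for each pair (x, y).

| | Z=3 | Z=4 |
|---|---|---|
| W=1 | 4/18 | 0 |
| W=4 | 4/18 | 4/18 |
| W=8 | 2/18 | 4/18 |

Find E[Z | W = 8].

11/3

P(W = 8) = 1/3.
Σ Z·P over the event = 3·(2/18) + 4·(4/18) = 11/9.
E[Z | W = 8] = (11/9) / (1/3) = 11/3.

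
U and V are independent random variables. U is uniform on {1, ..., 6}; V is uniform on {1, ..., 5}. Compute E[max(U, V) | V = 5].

Outcomes with V = 5: (1,5), (2,5), (3,5), (4,5), (5,5), (6,5), each with probability 1/30.
E[max(U, V) | V = 5] = (5 + 5 + 5 + 5 + 5 + 6) / 6 = 31/6.

31/6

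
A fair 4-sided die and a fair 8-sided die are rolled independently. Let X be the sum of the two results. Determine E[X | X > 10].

P(X > 10) = 3/32.
Σ over the event: 11·1/16 + 12·1/32 = 17/16.
E[X | X > 10] = (17/16) / (3/32) = 34/3.

34/3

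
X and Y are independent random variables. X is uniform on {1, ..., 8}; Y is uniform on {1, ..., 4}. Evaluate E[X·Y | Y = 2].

9

Outcomes with Y = 2: (1,2), (2,2), (3,2), (4,2), (5,2), (6,2), (7,2), (8,2), each with probability 1/32.
E[X·Y | Y = 2] = (2 + 4 + 6 + 8 + 10 + 12 + 14 + 16) / 8 = 9.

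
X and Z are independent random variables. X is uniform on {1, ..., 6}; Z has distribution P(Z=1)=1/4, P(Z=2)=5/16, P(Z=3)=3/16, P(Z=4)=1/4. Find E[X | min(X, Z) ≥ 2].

4

P(min(X, Z) ≥ 2) = 5/8.
Summing X·P(x,y) over outcomes with min(X, Z) ≥ 2 gives 5/2.
E[X | min(X, Z) ≥ 2] = (5/2) / (5/8) = 4.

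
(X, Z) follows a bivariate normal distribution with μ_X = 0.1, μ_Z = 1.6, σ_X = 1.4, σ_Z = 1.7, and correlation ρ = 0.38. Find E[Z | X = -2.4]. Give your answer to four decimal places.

For a bivariate normal, E[Z | X=x] = μ_Z + ρ·(σ_Z/σ_X)·(x − μ_X).
E[Z | X=-2.4] = 1.6 + (0.38)·(1.7/1.4)·(-2.4 − (0.1)) = 1.6 + (0.46143)·(-2.5) = 0.4464.

0.4464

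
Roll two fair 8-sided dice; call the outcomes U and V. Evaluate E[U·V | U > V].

39/2

P(U > V) = 7/16.
Summing UV·P(x,y) over outcomes with U > V gives 273/32.
E[U·V | U > V] = (273/32) / (7/16) = 39/2.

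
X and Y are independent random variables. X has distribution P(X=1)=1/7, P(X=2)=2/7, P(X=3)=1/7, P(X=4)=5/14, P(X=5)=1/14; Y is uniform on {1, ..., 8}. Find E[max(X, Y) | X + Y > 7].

P(X + Y > 7) = 55/112.
Summing max(X,Y)·P(x,y) over outcomes with X + Y > 7 gives 22/7.
E[max(X, Y) | X + Y > 7] = (22/7) / (55/112) = 32/5.

32/5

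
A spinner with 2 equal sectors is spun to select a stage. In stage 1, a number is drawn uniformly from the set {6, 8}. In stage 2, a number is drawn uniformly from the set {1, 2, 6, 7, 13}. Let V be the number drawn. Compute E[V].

E[V | stage 1] = (6+8)/2 = 7.
E[V | stage 2] = (1+2+6+7+13)/5 = 29/5.
By the law of total expectation,
E[V] = (1/2)·(7) + (1/2)·(29/5) = 32/5.

32/5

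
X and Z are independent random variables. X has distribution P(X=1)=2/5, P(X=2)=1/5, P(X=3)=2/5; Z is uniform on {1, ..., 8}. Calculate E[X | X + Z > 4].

P(X + Z > 4) = 3/4.
Summing X·P(x,y) over outcomes with X + Z > 4 gives 8/5.
E[X | X + Z > 4] = (8/5) / (3/4) = 32/15.

32/15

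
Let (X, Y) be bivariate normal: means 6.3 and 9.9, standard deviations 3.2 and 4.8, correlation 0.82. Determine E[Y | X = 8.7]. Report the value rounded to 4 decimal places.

The regression of Y on X has slope ρ·σ_Y/σ_X and passes through (μ_X, μ_Y).
E[Y | X=8.7] = 9.9 + (0.82)·(4.8/3.2)·(8.7 − (6.3)) = 9.9 + (1.23)·(2.4) = 12.8520.

12.8520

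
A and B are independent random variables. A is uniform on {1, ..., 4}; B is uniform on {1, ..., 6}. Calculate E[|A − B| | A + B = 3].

1

Outcomes with A + B = 3: (1,2), (2,1), each with probability 1/24.
E[|A − B| | A + B = 3] = (1 + 1) / 2 = 1.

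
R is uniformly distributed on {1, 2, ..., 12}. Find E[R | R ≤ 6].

7/2

Given R ≤ 6, R is equally likely to be any of {1, 2, 3, 4, 5, 6}.
E[R | R ≤ 6] = (1 + 2 + 3 + 4 + 5 + 6) / 6 = 7/2.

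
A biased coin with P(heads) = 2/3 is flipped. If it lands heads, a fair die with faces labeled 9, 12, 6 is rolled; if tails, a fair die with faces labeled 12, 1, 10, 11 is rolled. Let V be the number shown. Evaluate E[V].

53/6

E[V | heads] = (9+12+6)/3 = 9.
E[V | tails] = (12+1+10+11)/4 = 17/2.
By the law of total expectation,
E[V] = (2/3)·(9) + (1/3)·(17/2) = 53/6.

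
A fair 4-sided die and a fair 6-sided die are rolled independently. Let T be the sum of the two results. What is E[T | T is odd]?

P(T is odd) = 1/2.
Σ over the event: 3·1/12 + 5·1/6 + 7·1/6 + 9·1/12 = 3.
E[T | T is odd] = (3) / (1/2) = 6.

6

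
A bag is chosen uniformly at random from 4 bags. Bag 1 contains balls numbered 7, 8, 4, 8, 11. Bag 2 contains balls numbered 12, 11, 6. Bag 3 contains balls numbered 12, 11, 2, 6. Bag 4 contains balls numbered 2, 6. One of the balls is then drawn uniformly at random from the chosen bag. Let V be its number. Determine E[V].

1741/240

E[V | bag 1] = (7+8+4+8+11)/5 = 38/5.
E[V | bag 2] = (12+11+6)/3 = 29/3.
E[V | bag 3] = (12+11+2+6)/4 = 31/4.
E[V | bag 4] = (2+6)/2 = 4.
E[V] = (1/4)·(38/5) + (1/4)·(29/3) + (1/4)·(31/4) + (1/4)·(4) = 1741/240.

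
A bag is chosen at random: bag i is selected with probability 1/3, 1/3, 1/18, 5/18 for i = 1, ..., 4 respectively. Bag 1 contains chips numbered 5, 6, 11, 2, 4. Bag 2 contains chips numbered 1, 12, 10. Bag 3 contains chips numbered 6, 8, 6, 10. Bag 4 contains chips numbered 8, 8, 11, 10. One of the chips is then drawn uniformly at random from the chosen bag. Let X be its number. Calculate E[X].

E[X | bag 1] = (5+6+11+2+4)/5 = 28/5.
E[X | bag 2] = (1+12+10)/3 = 23/3.
E[X | bag 3] = (6+8+6+10)/4 = 15/2.
E[X | bag 4] = (8+8+11+10)/4 = 37/4.
E[X] = (1/3)·(28/5) + (1/3)·(23/3) + (1/18)·(15/2) + (5/18)·(37/4) = 889/120.

889/120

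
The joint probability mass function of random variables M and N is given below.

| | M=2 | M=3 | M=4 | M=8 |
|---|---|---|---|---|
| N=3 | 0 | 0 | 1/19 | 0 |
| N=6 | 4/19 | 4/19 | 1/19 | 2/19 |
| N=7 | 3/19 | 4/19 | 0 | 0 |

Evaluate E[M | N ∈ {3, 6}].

11/3

P(N ∈ {3, 6}) = 12/19.
Σ M·P over the event = 2·(4/19) + 3·(4/19) + 4·(1/19) + 4·(1/19) + 8·(2/19) = 44/19.
E[M | N ∈ {3, 6}] = (44/19) / (12/19) = 11/3.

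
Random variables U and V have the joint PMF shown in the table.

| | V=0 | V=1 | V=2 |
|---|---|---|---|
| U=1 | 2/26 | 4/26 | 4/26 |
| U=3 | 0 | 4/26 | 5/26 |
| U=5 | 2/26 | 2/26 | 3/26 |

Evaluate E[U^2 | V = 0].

13

P(V = 0) = 2/13.
Σ U^2·P over the event = 1·(2/26) + 25·(2/26) = 2.
E[U^2 | V = 0] = (2) / (2/13) = 13.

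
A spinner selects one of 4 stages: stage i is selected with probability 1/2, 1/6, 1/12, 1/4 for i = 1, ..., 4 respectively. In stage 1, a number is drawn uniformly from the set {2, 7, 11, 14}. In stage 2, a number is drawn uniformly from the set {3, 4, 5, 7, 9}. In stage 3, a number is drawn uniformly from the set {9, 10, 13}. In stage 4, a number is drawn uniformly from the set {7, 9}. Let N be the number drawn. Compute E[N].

E[N | stage 1] = (2+7+11+14)/4 = 17/2.
E[N | stage 2] = (3+4+5+7+9)/5 = 28/5.
E[N | stage 3] = (9+10+13)/3 = 32/3.
E[N | stage 4] = (7+9)/2 = 8.
By the law of total expectation,
E[N] = (1/2)·(17/2) + (1/6)·(28/5) + (1/12)·(32/3) + (1/4)·(8) = 1453/180.

1453/180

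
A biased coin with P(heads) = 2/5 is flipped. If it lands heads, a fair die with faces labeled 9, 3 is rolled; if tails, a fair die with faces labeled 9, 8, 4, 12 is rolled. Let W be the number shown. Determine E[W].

E[W | heads] = (9+3)/2 = 6.
E[W | tails] = (9+8+4+12)/4 = 33/4.
E[W] = (2/5)·(6) + (3/5)·(33/4) = 147/20.

147/20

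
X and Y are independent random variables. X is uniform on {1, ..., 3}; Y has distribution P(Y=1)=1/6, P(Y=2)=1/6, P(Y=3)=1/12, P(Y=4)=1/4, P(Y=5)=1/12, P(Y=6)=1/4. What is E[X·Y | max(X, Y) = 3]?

36/7

P(max(X, Y) = 3) = 7/36.
Summing XY·P(x,y) over outcomes with max(X, Y) = 3 gives 1.
E[X·Y | max(X, Y) = 3] = (1) / (7/36) = 36/7.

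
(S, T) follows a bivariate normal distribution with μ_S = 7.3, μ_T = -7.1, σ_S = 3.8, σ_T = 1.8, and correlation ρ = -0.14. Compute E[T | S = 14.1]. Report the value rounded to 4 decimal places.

The regression of T on S has slope ρ·σ_T/σ_S and passes through (μ_S, μ_T).
E[T | S=14.1] = -7.1 + (-0.14)·(1.8/3.8)·(14.1 − (7.3)) = -7.1 + (-0.066316)·(6.8) = -7.5509.

-7.5509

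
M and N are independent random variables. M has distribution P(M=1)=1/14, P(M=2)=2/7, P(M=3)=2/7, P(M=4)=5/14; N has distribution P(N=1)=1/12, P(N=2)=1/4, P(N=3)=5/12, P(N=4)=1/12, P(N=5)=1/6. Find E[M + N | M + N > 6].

P(M + N > 6) = 5/14.
Summing (M+N)·P(x,y) over outcomes with M + N > 6 gives 151/56.
E[M + N | M + N > 6] = (151/56) / (5/14) = 151/20.

151/20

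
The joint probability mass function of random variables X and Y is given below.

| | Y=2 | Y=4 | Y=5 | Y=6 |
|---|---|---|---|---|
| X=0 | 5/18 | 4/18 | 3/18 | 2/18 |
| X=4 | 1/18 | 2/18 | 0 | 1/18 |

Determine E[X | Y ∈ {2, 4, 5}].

4/5

P(Y ∈ {2, 4, 5}) = 5/6.
Σ X·P over the event = 0·(5/18) + 0·(4/18) + 0·(3/18) + 4·(1/18) + 4·(2/18) = 2/3.
E[X | Y ∈ {2, 4, 5}] = (2/3) / (5/6) = 4/5.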